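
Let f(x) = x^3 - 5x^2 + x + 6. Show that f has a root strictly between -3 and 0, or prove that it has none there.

Such a root exists.

f(-3) = -69 and f(0) = 6, which have opposite signs.
f is continuous everywhere (it is a polynomial), in particular on [-3, 0].
By the Intermediate Value Theorem f must vanish at some point of (-3, 0).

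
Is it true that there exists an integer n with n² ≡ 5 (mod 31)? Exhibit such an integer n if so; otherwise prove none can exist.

n = 6

n = 6 works: 6² = 36, and 36 − 5 = 31 = 1·31.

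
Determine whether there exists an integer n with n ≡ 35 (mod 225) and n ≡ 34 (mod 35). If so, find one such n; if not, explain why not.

No, no such integer exists.

Both moduli are multiples of 5 = gcd(225, 35), so any solution would satisfy n ≡ 35 and n ≡ 34 modulo 5 simultaneously.
But 35 mod 5 = 0 while 34 mod 5 = 4, a contradiction.
Hence the system has no solution.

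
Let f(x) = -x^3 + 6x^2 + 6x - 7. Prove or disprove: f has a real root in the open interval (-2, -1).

f(-2) = 13 and f(-1) = -6, which have opposite signs.
f is continuous everywhere (it is a polynomial), in particular on [-2, -1].
By the Intermediate Value Theorem f must vanish at some point of (-2, -1).

Yes, f has a root in the interval.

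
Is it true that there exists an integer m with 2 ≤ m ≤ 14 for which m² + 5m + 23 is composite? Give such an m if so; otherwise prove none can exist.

At m = 14: 14² + 5·14 + 23 = 289 = 17·17, which is composite.

m = 14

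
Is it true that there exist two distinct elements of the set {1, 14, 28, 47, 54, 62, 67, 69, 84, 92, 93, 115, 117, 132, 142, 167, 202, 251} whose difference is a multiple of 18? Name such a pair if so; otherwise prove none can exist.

No such pair exists.

Reduce each element modulo 18: 1↦1, 14↦14, 28↦10, 47↦11, 54↦0, 62↦8, 67↦13, 69↦15, 84↦12, 92↦2, 93↦3, 115↦7, 117↦9, 132↦6, 142↦16, 167↦5, 202↦4, 251↦17.
No residue repeats among the 18 elements, so no pair has difference ≡ 0 (mod 18).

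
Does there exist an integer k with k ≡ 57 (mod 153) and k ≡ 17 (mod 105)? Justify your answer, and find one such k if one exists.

No, no such integer exists.

Both moduli are multiples of 3 = gcd(153, 105), so any solution would satisfy k ≡ 57 and k ≡ 17 modulo 3 simultaneously.
However 57 ≡ 0 and 17 ≡ 2 (mod 3), and 0 ≠ 2.
So no integer satisfies both congruences.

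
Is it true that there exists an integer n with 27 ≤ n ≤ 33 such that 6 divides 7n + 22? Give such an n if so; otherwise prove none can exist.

n = 32

Try n = 32: 7·32 + 22 = 246 = 41·6, which is divisible by 6.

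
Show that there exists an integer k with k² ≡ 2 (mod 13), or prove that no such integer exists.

Since (13 − k)² ≡ k² (mod 13), it suffices to square k = 0, 1, …, 6: the residues are 0, 1, 4, 9, 3, 12, 10.
The set of squares mod 13 is therefore {0, 1, 3, 4, 9, 10, 12}, which does not contain 2.
Therefore k² ≡ 2 (mod 13) has no solution.

No, no such integer exists.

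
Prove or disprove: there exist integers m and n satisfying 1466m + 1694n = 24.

m = 624, n = -540

Every value of 1466m + 1694n is a multiple of gcd(1466, 1694) = 2; since 2 ∣ 24, solutions exist.
Dividing through by 2 reduces the equation to 733m + 847n = 12.
Run the Euclidean algorithm on 847 and 733: 847 = 1·733 + 114, 733 = 6·114 + 49, 114 = 2·49 + 16, 49 = 3·16 + 1, 16 = 16·1 + 0.
Working back up the chain: 1 = 49 − 3·16 = 49 − 3·(114 − 2·49) = −3·114 + 7·49 = −3·114 + 7·(733 − 6·114) = 7·733 − 45·114 = 7·733 − 45·(847 − 1·733) = −45·847 + 52·733. So 733·52 + 847·(-45) = 1.
Multiplying through by 12: m = 52·12 = 624, n = (-45)·12 = -540 is a solution.
Indeed 1466·624 + 1694·(-540) = 914784 − 914760 = 24.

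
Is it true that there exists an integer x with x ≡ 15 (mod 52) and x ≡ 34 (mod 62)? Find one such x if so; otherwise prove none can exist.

Reduce both congruences modulo 2, which divides 52 and 62: they say x ≡ 15 (mod 2) and x ≡ 34 (mod 2).
But 15 mod 2 = 1 while 34 mod 2 = 0, a contradiction.
Therefore no such x exists.

There is no such integer.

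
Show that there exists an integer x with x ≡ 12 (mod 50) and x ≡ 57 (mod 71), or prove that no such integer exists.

Since 50 and 71 share no common factor, CRT says the pair of congruences has a solution (unique mod 3550).
Any solution of the first congruence is x = 12 + 50t; substituting into the second, 50t ≡ 57 − 12 ≡ 45 (mod 71).
Invert 50 mod 71 by the Euclidean algorithm: 71 = 1·50 + 21, 50 = 2·21 + 8, 21 = 2·8 + 5, 8 = 1·5 + 3, 5 = 1·3 + 2, 3 = 1·2 + 1, 2 = 2·1 + 0; back-substituting, 1 = 3 − 1·2 = 3 − (5 − 1·3) = −5 + 2·3 = −5 + 2·(8 − 1·5) = 2·8 − 3·5 = 2·8 − 3·(21 − 2·8) = −3·21 + 8·8 = −3·21 + 8·(50 − 2·21) = 8·50 − 19·21 = 8·50 − 19·(71 − 1·50) = −19·71 + 27·50. Hence 50·27 ≡ 1, so 50⁻¹ ≡ 27 (mod 71).
Multiplying by 27: t ≡ 27·45 = 1215 ≡ 8 (mod 71).
With t = 8: x = 12 + 50·8 = 412.
Verify: 412 = 8·50 + 12 and 412 = 5·71 + 57. ✓

x = 412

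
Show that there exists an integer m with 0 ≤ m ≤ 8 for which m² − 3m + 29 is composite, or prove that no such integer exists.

m = 5

At m = 5: 5² − 3·5 + 29 = 39 = 3·13, which is composite.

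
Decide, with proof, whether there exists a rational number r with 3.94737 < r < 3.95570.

Multiplying by 20: 20·3.94737 = 78.94740 and 20·3.95570 = 79.11400, so the integer 79 lies strictly between them.
So r = 79/20 works: it is a ratio of integers, and dividing 20·3.94737 < 79 < 20·3.95570 through by 20 gives 3.94737 < 79/20 < 3.95570.

r = 79/20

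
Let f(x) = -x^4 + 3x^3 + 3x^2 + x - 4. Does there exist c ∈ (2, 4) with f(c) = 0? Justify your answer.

Such a root exists.

f(2) = 18 and f(4) = -16, which have opposite signs.
As a polynomial, f is continuous on every closed interval.
By the Intermediate Value Theorem, f takes the value 0 somewhere in the open interval.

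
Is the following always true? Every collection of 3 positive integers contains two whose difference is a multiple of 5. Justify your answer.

No; for instance {5, 6, 7} is a counterexample.

Consider the 3 integers 5, 6, 7. They lie in distinct residue classes modulo 5, since 3 ≤ 5.
Any two of them differ by at most 2 < 5 and by at least 1, so no difference is a multiple of 5.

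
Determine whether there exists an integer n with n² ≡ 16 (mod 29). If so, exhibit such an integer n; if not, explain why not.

n = 4

Take n = 4. Then 4² = 16, and since 0 ≤ 16 < 29 this is already reduced: 4² ≡ 16 (mod 29).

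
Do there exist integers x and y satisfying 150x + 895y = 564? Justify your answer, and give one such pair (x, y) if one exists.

Any value of 150x + 895y is a multiple of gcd(150, 895) = 5.
However 564 leaves remainder 4 on division by 5.
So the equation is unsolvable over ℤ.

No, no such integers exist.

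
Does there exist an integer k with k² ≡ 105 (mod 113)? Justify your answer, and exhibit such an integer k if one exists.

Take k = 52. Then 52² = 2704 = 23·113 + 105, so 52² ≡ 105 (mod 113).

k = 52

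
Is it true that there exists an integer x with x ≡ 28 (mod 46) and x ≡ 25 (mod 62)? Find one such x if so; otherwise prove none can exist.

No such integer exists.

Both moduli are multiples of 2 = gcd(46, 62), so any solution would satisfy x ≡ 28 and x ≡ 25 modulo 2 simultaneously.
These are incompatible: 28 − 25 = 3 is not divisible by 2.
Hence the system has no solution.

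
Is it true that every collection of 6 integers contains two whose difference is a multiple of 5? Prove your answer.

Yes.

Each integer lies in one of the 5 residue classes modulo 5.
With 6 integers and only 5 classes, the pigeonhole principle forces two of them, say a and b, into the same class.
Then a ≡ b (mod 5), i.e. 5 ∣ (a − b).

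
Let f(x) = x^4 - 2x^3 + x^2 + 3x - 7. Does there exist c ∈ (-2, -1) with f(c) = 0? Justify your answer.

Such a root exists.

f(-2) = 23 and f(-1) = -6, which have opposite signs.
f is continuous everywhere (it is a polynomial), in particular on [-2, -1].
The Intermediate Value Theorem then guarantees some c ∈ (-2, -1) with f(c) = 0.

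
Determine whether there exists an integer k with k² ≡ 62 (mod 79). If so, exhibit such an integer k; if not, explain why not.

Take k = 46. Then 46² = 2116 = 26·79 + 62, so 46² ≡ 62 (mod 79).

k = 46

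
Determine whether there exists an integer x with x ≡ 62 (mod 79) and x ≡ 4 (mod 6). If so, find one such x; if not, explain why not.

x = 220

gcd(79, 6) = 1, so the Chinese Remainder Theorem guarantees exactly one residue class mod 474 satisfying both.
Any solution of the first congruence is x = 62 + 79t; substituting into the second, 79t ≡ 4 − 62 ≡ 2 (mod 6).
79 ≡ 1 (mod 6), so this reads 1t ≡ 2 (mod 6). So t ≡ 2 (mod 6).
Taking t = 2 gives x = 62 + 79·2 = 220.
Indeed 220 ≡ 62 (mod 79) and 220 ≡ 4 (mod 6).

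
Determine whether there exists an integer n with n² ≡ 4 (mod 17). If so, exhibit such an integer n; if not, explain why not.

Take n = 15. Then 15² = 225 = 13·17 + 4, so 15² ≡ 4 (mod 17).

n = 15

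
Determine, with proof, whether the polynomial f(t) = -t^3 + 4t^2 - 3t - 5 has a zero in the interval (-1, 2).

f(-1) = 3 and f(2) = -3, which have opposite signs.
As a polynomial, f is continuous on every closed interval.
By the Intermediate Value Theorem, f takes the value 0 somewhere in the open interval.

Such a root exists.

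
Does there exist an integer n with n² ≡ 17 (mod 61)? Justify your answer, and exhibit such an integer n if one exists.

There is no such integer.

Apply Euler's criterion with the prime 61: 17 is a quadratic residue iff 17^30 ≡ 1 (mod 61), and a non-residue iff it is ≡ −1.
Squaring successively (mod 61): 17^2 = 289 ≡ 45; 17^4 ≡ 45² = 2025 ≡ 12; 17^8 ≡ 12² = 144 ≡ 22; 17^16 ≡ 22² = 484 ≡ 57.
Since 30 = 16 + 8 + 4 + 2, 17^30 ≡ 57 · 22 · 12 · 45; multiplying out mod 61: 57·22 = 1254 ≡ 34, then 34·12 = 408 ≡ 42, then 42·45 = 1890 ≡ 60. Thus 17^30 ≡ 60 ≡ −1 (mod 61).
By Euler's criterion 17 is a quadratic non-residue mod 61: no n satisfies n² ≡ 17 (mod 61).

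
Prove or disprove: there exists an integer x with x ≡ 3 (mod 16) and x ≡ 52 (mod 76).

There is no such integer.

Reduce both congruences modulo 4, which divides 16 and 76: they say x ≡ 3 (mod 4) and x ≡ 52 (mod 4).
These are incompatible: 3 − 52 = -49 is not divisible by 4.
So no integer satisfies both congruences.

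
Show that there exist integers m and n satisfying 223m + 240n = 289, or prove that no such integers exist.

m = 223, n = -206

Since gcd(223, 240) = 1, every integer is an integer combination of 223 and 240.
Run the Euclidean algorithm on 240 and 223: 240 = 1·223 + 17, 223 = 13·17 + 2, 17 = 8·2 + 1, 2 = 2·1 + 0.
Back-substituting, 1 = 17 − 8·2 = 17 − 8·(223 − 13·17) = −8·223 + 105·17 = −8·223 + 105·(240 − 1·223) = 105·240 − 113·223; that is, 223·(-113) + 240·105 = 1.
Multiplying through by 289: m = (-113)·289 = -32657, n = 105·289 = 30345 is a solution.
Adding 137·240 to m and subtracting 137·223 from n gives the tidier solution (223, -206).
Indeed 223·223 + 240·(-206) = 49729 − 49440 = 289.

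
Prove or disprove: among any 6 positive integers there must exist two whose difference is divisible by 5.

True.

Partition the integers by their residue mod 5; there are 5 classes.
With 6 integers and only 5 classes, the pigeonhole principle forces two of them, say a and b, into the same class.
Then a ≡ b (mod 5), i.e. 5 ∣ (a − b).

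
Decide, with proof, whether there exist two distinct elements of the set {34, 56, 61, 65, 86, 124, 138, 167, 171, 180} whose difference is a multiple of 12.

Residues mod 12: 34↦10, 56↦8, 61↦1, 65↦5, 86↦2, 124↦4, 138↦6, 167↦11, 171↦3, 180↦0.
All 10 residues are distinct, so no two elements differ by a multiple of 12.

There is no such pair.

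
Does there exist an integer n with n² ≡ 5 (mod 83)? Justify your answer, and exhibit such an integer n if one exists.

83 is prime, so by Euler's criterion 5 is a square mod 83 iff 5^((83−1)/2) = 5^41 ≡ 1 (mod 83).
Squaring successively (mod 83): 5^2 = 25 ≡ 25; 5^4 ≡ 25² = 625 ≡ 44; 5^8 ≡ 44² = 1936 ≡ 27; 5^16 ≡ 27² = 729 ≡ 65; 5^32 ≡ 65² = 4225 ≡ 75.
Since 41 = 32 + 8 + 1, 5^41 ≡ 75 · 27 · 5; multiplying out mod 83: 75·27 = 2025 ≡ 33, then 33·5 = 165 ≡ 82. Thus 5^41 ≡ 82 ≡ −1 (mod 83).
By Euler's criterion 5 is a quadratic non-residue mod 83: no n satisfies n² ≡ 5 (mod 83).

No, no such integer exists.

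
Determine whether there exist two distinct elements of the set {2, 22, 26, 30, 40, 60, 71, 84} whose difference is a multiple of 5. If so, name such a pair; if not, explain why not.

Yes: 2 and 22.

2 mod 5 = 2 and 22 mod 5 = 2, so 22 − 2 = 20 = 4·5.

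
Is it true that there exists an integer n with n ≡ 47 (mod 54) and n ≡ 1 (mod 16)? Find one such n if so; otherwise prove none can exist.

gcd(54, 16) = 2. A simultaneous solution exists iff 47 ≡ 1 (mod 2); here 47 mod 2 = 1 = 1 mod 2, so it does.
The integers ≡ 47 (mod 54) are 47, 101, 155, 209, …; their remainders mod 16 are 15, 5, 11, 1, so n = 209 is the first that is ≡ 1 (mod 16).
Check: 209 mod 54 = 47, 209 mod 16 = 1. ✓

n = 209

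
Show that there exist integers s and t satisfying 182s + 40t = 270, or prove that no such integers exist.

Every value of 182s + 40t is a multiple of gcd(182, 40) = 2; since 2 ∣ 270, solutions exist.
Dividing through by 2 reduces the equation to 91s + 20t = 135.
Run the Euclidean algorithm on 91 and 20: 91 = 4·20 + 11, 20 = 1·11 + 9, 11 = 1·9 + 2, 9 = 4·2 + 1, 2 = 2·1 + 0.
Unwinding: 1 = 9 − 4·2 = 9 − 4·(11 − 1·9) = −4·11 + 5·9 = −4·11 + 5·(20 − 1·11) = 5·20 − 9·11 = 5·20 − 9·(91 − 4·20) = −9·91 + 41·20, i.e. 91·(-9) + 20·41 = 1.
Scaling by 135 gives the particular solution (s, t) = (-1215, 5535).
The general solution is s = -1215 + 20k, t = 5535 − 91k; taking k = 61 gives the smaller pair s = 5, t = -16.
Check: 182·5 + 40·(-16) = 910 − 640 = 270. ✓

s = 5, t = -16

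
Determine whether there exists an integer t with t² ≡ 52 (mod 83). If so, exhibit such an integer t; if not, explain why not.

Apply Euler's criterion with the prime 83: 52 is a quadratic residue iff 52^41 ≡ 1 (mod 83), and a non-residue iff it is ≡ −1.
Squaring successively (mod 83): 52^2 = 2704 ≡ 48; 52^4 ≡ 48² = 2304 ≡ 63; 52^8 ≡ 63² = 3969 ≡ 68; 52^16 ≡ 68² = 4624 ≡ 59; 52^32 ≡ 59² = 3481 ≡ 78.
Since 41 = 32 + 8 + 1, 52^41 ≡ 78 · 68 · 52; multiplying out mod 83: 78·68 = 5304 ≡ 75, then 75·52 = 3900 ≡ 82. Thus 52^41 ≡ 82 ≡ −1 (mod 83).
The value −1 means 52 is a non-residue modulo 83, so t² ≡ 52 (mod 83) is impossible.

There is no such integer.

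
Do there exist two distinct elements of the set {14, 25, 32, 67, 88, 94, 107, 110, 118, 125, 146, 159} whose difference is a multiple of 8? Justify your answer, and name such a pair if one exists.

Reduce each element mod 8: 14↦6, 25↦1, 32↦0, 67↦3, 88↦0, 94↦6, 107↦3, 110↦6, 118↦6, 125↦5, 146↦2, 159↦7. The residue 6 repeats (at 14 and 94), and 94 − 14 = 80 = 10·8.

The pair (14, 94) works.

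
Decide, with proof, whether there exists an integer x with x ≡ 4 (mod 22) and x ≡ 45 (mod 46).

Reduce both congruences modulo 2, which divides 22 and 46: they say x ≡ 4 (mod 2) and x ≡ 45 (mod 2).
But 4 mod 2 = 0 while 45 mod 2 = 1, a contradiction.
So no integer satisfies both congruences.

No, no such integer exists.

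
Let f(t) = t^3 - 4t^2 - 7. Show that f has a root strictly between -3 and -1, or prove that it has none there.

f has no root in that interval.

The endpoint values f(-3) = -70 and f(-1) = -12 are both negative. Claim: f(t) < 0 for every t in (-3, -1).
Substitute t = -1 − u, where 0 < u < 2 on the interval. Expanding, f(-1 − u) = -u^3 - 7u^2 - 11u - 12.
All 4 nonzero coefficients of this polynomial in u are negative; hence for u > 0 the value is a sum of negative terms (the constant -12 among them).
So f is strictly negative on (-3, -1); no root exists in the interval.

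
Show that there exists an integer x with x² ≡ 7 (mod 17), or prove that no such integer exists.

Squares mod 17 repeat after x = 8 (as (−x)² = x²); for x = 0..8 they are 0, 1, 4, 9, 16, 8, 2, 15, 13.
So the quadratic residues mod 17 are {0, 1, 2, 4, 8, 9, 13, 15, 16}, and 7 is not among them.
Therefore x² ≡ 7 (mod 17) has no solution.

No, no such integer exists.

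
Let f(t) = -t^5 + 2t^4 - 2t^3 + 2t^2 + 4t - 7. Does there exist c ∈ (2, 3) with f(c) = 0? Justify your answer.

No.

The endpoint values f(2) = -7 and f(3) = -112 are both negative. Claim: f(t) < 0 for every t in (2, 3).
Substitute t = 2 + u, where 0 < u < 1 on the interval. Expanding, f(2 + u) = -u^5 - 8u^4 - 26u^3 - 42u^2 - 28u - 7.
The nonzero coefficients here are all negative, so for u > 0 every term is negative (or zero), and the constant term -7 is strictly negative.
Therefore f(t) < 0 throughout (2, 3), and f has no zero there.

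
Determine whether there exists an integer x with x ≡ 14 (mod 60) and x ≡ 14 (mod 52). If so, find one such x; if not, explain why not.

x = 14

gcd(60, 52) = 4. A simultaneous solution exists iff 14 ≡ 14 (mod 4); here 14 mod 4 = 2 = 14 mod 4, so it does.
The smallest candidate x = 14 works directly: 14 ≡ 14 (mod 52).
Indeed 14 ≡ 14 (mod 60) and 14 ≡ 14 (mod 52).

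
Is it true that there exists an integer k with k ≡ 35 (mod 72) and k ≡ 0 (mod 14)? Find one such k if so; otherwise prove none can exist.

No, no such integer exists.

Both moduli are multiples of 2 = gcd(72, 14), so any solution would satisfy k ≡ 35 and k ≡ 0 modulo 2 simultaneously.
These are incompatible: 35 − 0 = 35 is not divisible by 2.
Therefore no such k exists.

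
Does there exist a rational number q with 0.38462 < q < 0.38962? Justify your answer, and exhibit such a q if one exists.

Look for a denominator N such that an integer falls strictly between N·0.38462 and N·0.38962. N = 18 works: 18·0.38462 = 6.92316 < 7 < 7.01316 = 18·0.38962.
So q = 7/18 works: it is a ratio of integers, and dividing 18·0.38462 < 7 < 18·0.38962 through by 18 gives 0.38462 < 7/18 < 0.38962.

q = 7/18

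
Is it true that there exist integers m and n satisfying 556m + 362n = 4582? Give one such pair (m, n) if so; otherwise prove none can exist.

m = 74, n = -101

gcd(556, 362) = 2, and 2 divides 4582, so integer solutions exist.
Dividing through by 2 reduces the equation to 278m + 181n = 2291.
Euclidean algorithm: 278 = 1·181 + 97, 181 = 1·97 + 84, 97 = 1·84 + 13, 84 = 6·13 + 6, 13 = 2·6 + 1, 6 = 6·1 + 0.
Working back up the chain: 1 = 13 − 2·6 = 13 − 2·(84 − 6·13) = −2·84 + 13·13 = −2·84 + 13·(97 − 1·84) = 13·97 − 15·84 = 13·97 − 15·(181 − 1·97) = −15·181 + 28·97 = −15·181 + 28·(278 − 1·181) = 28·278 − 43·181. So 278·28 + 181·(-43) = 1.
Multiplying through by 2291: m = 28·2291 = 64148, n = (-43)·2291 = -98513 is a solution.
Subtracting 354·181 from m and adding 354·278 to n gives the tidier solution (74, -101).
Indeed 556·74 + 362·(-101) = 41144 − 36562 = 4582.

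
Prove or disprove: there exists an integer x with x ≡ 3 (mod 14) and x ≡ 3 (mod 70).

The moduli are not coprime: gcd(14, 70) = 14. Compatibility requires 14 ∣ (3 − 3) = 0, which holds, so solutions exist.
The smallest candidate x = 3 works directly: 3 ≡ 3 (mod 70).
Indeed 3 ≡ 3 (mod 14) and 3 ≡ 3 (mod 70).

x = 3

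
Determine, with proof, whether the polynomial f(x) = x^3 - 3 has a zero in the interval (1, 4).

f(1) = -2 and f(4) = 61, which have opposite signs.
Since f is a polynomial it is continuous on [1, 4].
By the Intermediate Value Theorem, f takes the value 0 somewhere in the open interval.

Such a root exists.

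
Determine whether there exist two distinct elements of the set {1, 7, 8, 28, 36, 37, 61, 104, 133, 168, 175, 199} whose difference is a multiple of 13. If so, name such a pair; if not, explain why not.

Two integers differ by a multiple of 13 exactly when they have the same residue mod 13. The residues are 1↦1, 7↦7, 8↦8, 28↦2, 36↦10, 37↦11, 61↦9, 104↦0, 133↦3, 168↦12, 175↦6, 199↦4.
These 12 residues are pairwise different, hence no difference of two elements is divisible by 13.

There is no such pair.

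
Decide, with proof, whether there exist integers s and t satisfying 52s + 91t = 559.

gcd(52, 91) = 13, and 13 divides 559, so integer solutions exist.
Dividing through by 13 reduces the equation to 4s + 7t = 43.
Dividing repeatedly: 7 = 1·4 + 3, 4 = 1·3 + 1, 3 = 3·1 + 0.
Working back up the chain: 1 = 4 − 1·3 = 4 − (7 − 1·4) = −7 + 2·4. So 4·2 + 7·(-1) = 1.
Scaling by 43 gives the particular solution (s, t) = (86, -43).
Subtracting 12·7 from s and adding 12·4 to t gives the tidier solution (2, 5).
Check: 52·2 + 91·5 = 104 + 455 = 559. ✓

s = 2, t = 5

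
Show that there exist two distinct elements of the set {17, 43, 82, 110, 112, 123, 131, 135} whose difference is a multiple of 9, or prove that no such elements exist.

Two integers differ by a multiple of 9 exactly when they have the same residue mod 9. The residues are 17↦8, 43↦7, 82↦1, 110↦2, 112↦4, 123↦6, 131↦5, 135↦0.
All 8 residues are distinct, so no two elements differ by a multiple of 9.

There is no such pair.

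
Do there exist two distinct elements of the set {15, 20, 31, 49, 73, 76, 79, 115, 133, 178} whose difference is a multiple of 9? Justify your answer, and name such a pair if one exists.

Yes: 31 and 49.

Reduce each element mod 9: 15↦6, 20↦2, 31↦4, 49↦4, 73↦1, 76↦4, 79↦7, 115↦7, 133↦7, 178↦7. The residue 4 repeats (at 31 and 49), and 49 − 31 = 18 = 2·9.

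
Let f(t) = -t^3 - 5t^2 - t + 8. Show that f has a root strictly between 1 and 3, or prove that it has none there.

f(1) = 1 and f(3) = -67, which have opposite signs.
f is continuous everywhere (it is a polynomial), in particular on [1, 3].
By the Intermediate Value Theorem f must vanish at some point of (1, 3).

Yes, f has a root in the interval.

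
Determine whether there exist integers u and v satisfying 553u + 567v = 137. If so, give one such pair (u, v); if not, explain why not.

Any value of 553u + 567v is a multiple of gcd(553, 567) = 7.
However 137 leaves remainder 4 on division by 7.
So the equation is unsolvable over ℤ.

No, no such integers exist.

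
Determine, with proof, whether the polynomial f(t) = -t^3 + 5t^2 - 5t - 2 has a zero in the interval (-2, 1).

Yes, f has a root in the interval.

f(-2) = 36 and f(1) = -3, which have opposite signs.
Since f is a polynomial it is continuous on [-2, 1].
By the Intermediate Value Theorem f must vanish at some point of (-2, 1).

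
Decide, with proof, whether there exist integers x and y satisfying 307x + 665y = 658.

x = 574, y = -264

Since gcd(307, 665) = 1, every integer is an integer combination of 307 and 665.
Dividing repeatedly: 665 = 2·307 + 51, 307 = 6·51 + 1, 51 = 51·1 + 0.
Unwinding: 1 = 307 − 6·51 = 307 − 6·(665 − 2·307) = −6·665 + 13·307, i.e. 307·13 + 665·(-6) = 1.
Times 658: 307·8554 + 665·(-3948) = 658, so (8554, -3948) solves it.
The general solution is x = 8554 + 665k, y = -3948 − 307k; taking k = -12 gives the smaller pair x = 574, y = -264.
Indeed 307·574 + 665·(-264) = 176218 − 175560 = 658.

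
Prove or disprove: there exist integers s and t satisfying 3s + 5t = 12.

3 and 5 are coprime, so 3s + 5t ranges over all of ℤ.
Run the Euclidean algorithm on 5 and 3: 5 = 1·3 + 2, 3 = 1·2 + 1, 2 = 2·1 + 0.
Unwinding: 1 = 3 − 1·2 = 3 − (5 − 1·3) = −5 + 2·3, i.e. 3·2 + 5·(-1) = 1.
Multiplying through by 12: s = 2·12 = 24, t = (-1)·12 = -12 is a solution.
Subtracting 4·5 from s and adding 4·3 to t gives the tidier solution (4, 0).
Indeed 3·4 + 5·0 = 12 + 0 = 12.

s = 4, t = 0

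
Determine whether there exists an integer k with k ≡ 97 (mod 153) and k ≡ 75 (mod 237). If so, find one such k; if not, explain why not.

No such integer exists.

Both moduli are multiples of 3 = gcd(153, 237), so any solution would satisfy k ≡ 97 and k ≡ 75 modulo 3 simultaneously.
These are incompatible: 97 − 75 = 22 is not divisible by 3.
Hence the system has no solution.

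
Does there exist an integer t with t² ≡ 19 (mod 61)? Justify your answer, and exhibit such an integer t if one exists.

t = 18

Take t = 18. Then 18² = 324 = 5·61 + 19, so 18² ≡ 19 (mod 61).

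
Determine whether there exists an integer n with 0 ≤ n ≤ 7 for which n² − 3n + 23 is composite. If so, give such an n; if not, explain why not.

At n = 2: 2² − 3·2 + 23 = 21 = 3·7, which is composite.

n = 2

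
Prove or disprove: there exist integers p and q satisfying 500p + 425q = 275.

p = 15, q = -17

Every value of 500p + 425q is a multiple of gcd(500, 425) = 25; since 25 ∣ 275, solutions exist.
Dividing through by 25 reduces the equation to 20p + 17q = 11.
Run the Euclidean algorithm on 20 and 17: 20 = 1·17 + 3, 17 = 5·3 + 2, 3 = 1·2 + 1, 2 = 2·1 + 0.
Working back up the chain: 1 = 3 − 1·2 = 3 − (17 − 5·3) = −17 + 6·3 = −17 + 6·(20 − 1·17) = 6·20 − 7·17. So 20·6 + 17·(-7) = 1.
Multiplying through by 11: p = 6·11 = 66, q = (-7)·11 = -77 is a solution.
Shifting by a multiple of (17, −20) keeps it a solution: p = 66 − 3·17 = 15, q = -77 + 3·20 = -17.
Check: 500·15 + 425·(-17) = 7500 − 7225 = 275. ✓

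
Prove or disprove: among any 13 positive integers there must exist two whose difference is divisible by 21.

Try 13 consecutive integers, 85, 86, …, 97. Their remainders mod 21 are 1, 2, 3, 4, 5, 6, 7, 8, 9, 10, 11, 12, 13 — pairwise different, as any 13 ≤ 21 consecutive integers have distinct residues.
The differences between them range over 1, …, 12, none of which is divisible by 21.

No; for instance {85, 86, 87, 88, 89, 90, 91, 92, 93, 94, 95, 96, 97} is a counterexample.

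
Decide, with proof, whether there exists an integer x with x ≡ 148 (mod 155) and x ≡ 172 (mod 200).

gcd(155, 200) = 5. If x ≡ 148 (mod 155) and x ≡ 172 (mod 200), then x ≡ 148 (mod 5) and x ≡ 172 (mod 5).
But 148 mod 5 = 3 while 172 mod 5 = 2, a contradiction.
So no integer satisfies both congruences.

There is no such integer.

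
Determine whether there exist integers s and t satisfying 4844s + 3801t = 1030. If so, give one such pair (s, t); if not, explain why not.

There are no such integers.

gcd(4844, 3801) = 7, so every integer of the form 4844s + 3801t is a multiple of 7.
But 1030 = 7·147 + 1, so 7 ∤ 1030.
Hence no integers s, t satisfy the equation.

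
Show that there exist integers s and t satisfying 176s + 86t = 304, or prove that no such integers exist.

s = 33, t = -64

Every value of 176s + 86t is a multiple of gcd(176, 86) = 2; since 2 ∣ 304, solutions exist.
Dividing through by 2 reduces the equation to 88s + 43t = 152.
Dividing repeatedly: 88 = 2·43 + 2, 43 = 21·2 + 1, 2 = 2·1 + 0.
Unwinding: 1 = 43 − 21·2 = 43 − 21·(88 − 2·43) = −21·88 + 43·43, i.e. 88·(-21) + 43·43 = 1.
Times 152: 88·(-3192) + 43·6536 = 152, so (-3192, 6536) solves it.
Adding 75·43 to s and subtracting 75·88 from t gives the tidier solution (33, -64).
Check: 176·33 + 86·(-64) = 5808 − 5504 = 304. ✓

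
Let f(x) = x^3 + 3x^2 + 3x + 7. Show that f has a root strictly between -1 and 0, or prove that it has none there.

No such root exists.

f(-1) = 6 and f(0) = 7, both positive, so a sign-change argument is unavailable; we show f keeps this sign on the whole interval.
Shift to the endpoint -1: with x = -1 + u (0 < u < 1), one computes f(-1 + u) = u^3 + 6.
All 2 nonzero coefficients of this polynomial in u are positive; hence for u > 0 the value is a sum of positive terms (the constant 6 among them).
Therefore f(x) > 0 throughout (-1, 0), and f has no zero there.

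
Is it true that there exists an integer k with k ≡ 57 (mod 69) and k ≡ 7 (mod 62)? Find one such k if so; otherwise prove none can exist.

Since 69 and 62 share no common factor, CRT says the pair of congruences has a solution (unique mod 4278).
Write k = 57 + 69t and require 57 + 69t ≡ 7 (mod 62), i.e. 69t ≡ 12 (mod 62).
69 ≡ 7 (mod 62), so this reads 7t ≡ 12 (mod 62). To invert 7 modulo 62: 62 = 8·7 + 6, 7 = 1·6 + 1, 6 = 6·1 + 0, and unwinding, 1 = 7 − 1·6 = 7 − (62 − 8·7) = −62 + 9·7. Thus 7⁻¹ ≡ 9 (mod 62).
Therefore t ≡ 9·12 = 108 ≡ 46 (mod 62).
Taking t = 46 gives k = 57 + 69·46 = 3231.
Verify: 3231 = 46·69 + 57 and 3231 = 52·62 + 7. ✓

k = 3231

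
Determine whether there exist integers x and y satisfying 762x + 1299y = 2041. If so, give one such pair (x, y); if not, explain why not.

Both 762 and 1299 are divisible by gcd(762, 1299) = 3, hence so is any combination 762x + 1299y.
However 2041 leaves remainder 1 on division by 3.
Therefore 762x + 1299y = 2041 has no solution in integers.

No, no such integers exist.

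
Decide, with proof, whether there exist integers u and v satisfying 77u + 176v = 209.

Since gcd(77, 176) = 11 and 209 = 11·19, Bézout's identity guarantees a solution.
Dividing through by 11 reduces the equation to 7u + 16v = 19.
Run the Euclidean algorithm on 16 and 7: 16 = 2·7 + 2, 7 = 3·2 + 1, 2 = 2·1 + 0.
Working back up the chain: 1 = 7 − 3·2 = 7 − 3·(16 − 2·7) = −3·16 + 7·7. So 7·7 + 16·(-3) = 1.
Times 19: 7·133 + 16·(-57) = 19, so (133, -57) solves it.
Subtracting 8·16 from u and adding 8·7 to v gives the tidier solution (5, -1).
Check: 77·5 + 176·(-1) = 385 − 176 = 209. ✓

u = 5, v = -1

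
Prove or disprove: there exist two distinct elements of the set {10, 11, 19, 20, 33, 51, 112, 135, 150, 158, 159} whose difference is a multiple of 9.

Yes: 10 and 19.

Reduce each element mod 9: 10↦1, 11↦2, 19↦1, 20↦2, 33↦6, 51↦6, 112↦4, 135↦0, 150↦6, 158↦5, 159↦6. The residue 1 repeats (at 10 and 19), and 19 − 10 = 9 = 1·9.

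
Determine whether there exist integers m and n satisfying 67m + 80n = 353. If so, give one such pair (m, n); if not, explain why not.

m = 59, n = -45

67 and 80 are coprime, so 67m + 80n ranges over all of ℤ.
Dividing repeatedly: 80 = 1·67 + 13, 67 = 5·13 + 2, 13 = 6·2 + 1, 2 = 2·1 + 0.
Unwinding: 1 = 13 − 6·2 = 13 − 6·(67 − 5·13) = −6·67 + 31·13 = −6·67 + 31·(80 − 1·67) = 31·80 − 37·67, i.e. 67·(-37) + 80·31 = 1.
Scaling by 353 gives the particular solution (m, n) = (-13061, 10943).
Shifting by a multiple of (80, −67) keeps it a solution: m = -13061 + 164·80 = 59, n = 10943 − 164·67 = -45.
Indeed 67·59 + 80·(-45) = 3953 − 3600 = 353.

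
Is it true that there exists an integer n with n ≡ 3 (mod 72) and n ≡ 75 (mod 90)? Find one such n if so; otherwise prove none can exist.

gcd(72, 90) = 18. A simultaneous solution exists iff 3 ≡ 75 (mod 18); here 3 mod 18 = 3 = 75 mod 18, so it does.
List candidates n ≡ 3 (mod 72): 3, 75. Modulo 90 these are 3, 75; 75 gives 75 as required.
Indeed 75 ≡ 3 (mod 72) and 75 ≡ 75 (mod 90).

n = 75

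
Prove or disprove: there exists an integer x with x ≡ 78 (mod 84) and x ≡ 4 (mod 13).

Since 84 and 13 share no common factor, CRT says the pair of congruences has a solution (unique mod 1092).
Write x = 78 + 84t and require 78 + 84t ≡ 4 (mod 13), i.e. 84t ≡ 4 (mod 13).
84 ≡ 6 (mod 13), so this reads 6t ≡ 4 (mod 13). To invert 6 modulo 13: 13 = 2·6 + 1, 6 = 6·1 + 0, and unwinding, 1 = 13 − 2·6. Thus 6⁻¹ ≡ -2 ≡ 11 (mod 13).
Multiplying by 11: t ≡ 11·4 = 44 ≡ 5 (mod 13).
Taking t = 5 gives x = 78 + 84·5 = 498.
Verify: 498 = 5·84 + 78 and 498 = 38·13 + 4. ✓

x = 498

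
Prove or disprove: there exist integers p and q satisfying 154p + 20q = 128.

p = 2, q = -9

gcd(154, 20) = 2, and 2 divides 128, so integer solutions exist.
Dividing through by 2 reduces the equation to 77p + 10q = 64.
Dividing repeatedly: 77 = 7·10 + 7, 10 = 1·7 + 3, 7 = 2·3 + 1, 3 = 3·1 + 0.
Unwinding: 1 = 7 − 2·3 = 7 − 2·(10 − 1·7) = −2·10 + 3·7 = −2·10 + 3·(77 − 7·10) = 3·77 − 23·10, i.e. 77·3 + 10·(-23) = 1.
Times 64: 77·192 + 10·(-1472) = 64, so (192, -1472) solves it.
Shifting by a multiple of (10, −77) keeps it a solution: p = 192 − 19·10 = 2, q = -1472 + 19·77 = -9.
Check: 154·2 + 20·(-9) = 308 − 180 = 128. ✓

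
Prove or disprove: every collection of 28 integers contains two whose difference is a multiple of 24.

Yes, this is always true.

Each integer lies in one of the 24 residue classes modulo 24.
Placing 28 integers into 24 classes, some class receives at least two — say a and b.
Then a ≡ b (mod 24), i.e. 24 ∣ (a − b).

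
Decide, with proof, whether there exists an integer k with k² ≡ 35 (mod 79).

There is no such integer.

Apply Euler's criterion with the prime 79: 35 is a quadratic residue iff 35^39 ≡ 1 (mod 79), and a non-residue iff it is ≡ −1.
Squaring successively (mod 79): 35^2 = 1225 ≡ 40; 35^4 ≡ 40² = 1600 ≡ 20; 35^8 ≡ 20² = 400 ≡ 5; 35^16 ≡ 5² = 25 ≡ 25; 35^32 ≡ 25² = 625 ≡ 72.
Since 39 = 32 + 4 + 2 + 1, 35^39 ≡ 72 · 20 · 40 · 35; multiplying out mod 79: 72·20 = 1440 ≡ 18, then 18·40 = 720 ≡ 9, then 9·35 = 315 ≡ 78. Thus 35^39 ≡ 78 ≡ −1 (mod 79).
The value −1 means 35 is a non-residue modulo 79, so k² ≡ 35 (mod 79) is impossible.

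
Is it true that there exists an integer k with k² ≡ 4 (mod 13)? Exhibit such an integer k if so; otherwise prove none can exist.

Take k = 2. Then 2² = 4, and since 0 ≤ 4 < 13 this is already reduced: 2² ≡ 4 (mod 13).

k = 2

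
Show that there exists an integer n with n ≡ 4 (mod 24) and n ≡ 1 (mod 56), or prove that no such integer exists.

Both moduli are multiples of 8 = gcd(24, 56), so any solution would satisfy n ≡ 4 and n ≡ 1 modulo 8 simultaneously.
These are incompatible: 4 − 1 = 3 is not divisible by 8.
Hence the system has no solution.

No such integer exists.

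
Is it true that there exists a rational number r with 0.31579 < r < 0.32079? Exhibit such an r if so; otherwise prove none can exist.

r = 7/22

Scale by 22: the interval becomes (6.94738, 7.05738), which contains the integer 7.
So r = 7/22 works: it is a ratio of integers, and dividing 22·0.31579 < 7 < 22·0.32079 through by 22 gives 0.31579 < 7/22 < 0.32079.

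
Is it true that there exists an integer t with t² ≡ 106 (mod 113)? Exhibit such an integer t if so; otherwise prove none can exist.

Take t = 85. Then 85² = 7225 = 63·113 + 106, so 85² ≡ 106 (mod 113).

t = 85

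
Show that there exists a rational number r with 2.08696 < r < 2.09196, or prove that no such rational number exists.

Scale by 11: the interval becomes (22.95656, 23.01156), which contains the integer 23.
So r = 23/11 works: it is a ratio of integers, and dividing 11·2.08696 < 23 < 11·2.09196 through by 11 gives 2.08696 < 23/11 < 2.09196.

r = 23/11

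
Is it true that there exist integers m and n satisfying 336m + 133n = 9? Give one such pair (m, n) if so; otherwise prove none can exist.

Both 336 and 133 are divisible by gcd(336, 133) = 7, hence so is any combination 336m + 133n.
But 9 is not a multiple of 7 (it leaves remainder 2).
So the equation is unsolvable over ℤ.

No, no such integers exist.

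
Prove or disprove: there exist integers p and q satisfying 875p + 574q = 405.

Any value of 875p + 574q is a multiple of gcd(875, 574) = 7.
However 405 leaves remainder 6 on division by 7.
So the equation is unsolvable over ℤ.

No, no such integers exist.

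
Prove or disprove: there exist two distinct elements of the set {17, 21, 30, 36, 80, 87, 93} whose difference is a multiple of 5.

17 and 87 are such a pair.

Reduce each element mod 5: 17↦2, 21↦1, 30↦0, 36↦1, 80↦0, 87↦2, 93↦3. The residue 2 repeats (at 17 and 87), and 87 − 17 = 70 = 14·5.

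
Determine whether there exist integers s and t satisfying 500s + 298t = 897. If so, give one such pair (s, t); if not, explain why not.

There are no such integers.

Any value of 500s + 298t is a multiple of gcd(500, 298) = 2.
However 897 leaves remainder 1 on division by 2.
So the equation is unsolvable over ℤ.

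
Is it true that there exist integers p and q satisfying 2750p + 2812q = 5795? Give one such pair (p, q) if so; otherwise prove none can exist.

Both 2750 and 2812 are divisible by gcd(2750, 2812) = 2, hence so is any combination 2750p + 2812q.
However 5795 leaves remainder 1 on division by 2.
Hence no integers p, q satisfy the equation.

There are no such integers.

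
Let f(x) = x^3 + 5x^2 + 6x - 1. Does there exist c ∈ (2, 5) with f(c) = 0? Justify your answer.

No such root exists.

The endpoint values f(2) = 39 and f(5) = 279 are both positive. Claim: f(x) > 0 for every x in (2, 5).
Shift to the endpoint 2: with x = 2 + u (0 < u < 3), one computes f(2 + u) = u^3 + 11u^2 + 38u + 39.
All 4 nonzero coefficients of this polynomial in u are positive; hence for u > 0 the value is a sum of positive terms (the constant 39 among them).
So f is strictly positive on (2, 5); no root exists in the interval.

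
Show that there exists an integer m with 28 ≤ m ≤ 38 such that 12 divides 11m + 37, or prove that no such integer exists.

Try m = 37: 11·37 + 37 = 444 = 37·12, which is divisible by 12.

m = 37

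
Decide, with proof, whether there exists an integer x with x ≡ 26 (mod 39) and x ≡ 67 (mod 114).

gcd(39, 114) = 3. If x ≡ 26 (mod 39) and x ≡ 67 (mod 114), then x ≡ 26 (mod 3) and x ≡ 67 (mod 3).
These are incompatible: 26 − 67 = -41 is not divisible by 3.
Therefore no such x exists.

There is no such integer.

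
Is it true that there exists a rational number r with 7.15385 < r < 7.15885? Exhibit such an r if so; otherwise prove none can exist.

r = 136/19

Look for a denominator N such that an integer falls strictly between N·7.15385 and N·7.15885. N = 19 works: 19·7.15385 = 135.92315 < 136 < 136.01815 = 19·7.15885.
So r = 136/19 works: it is a ratio of integers, and dividing 19·7.15385 < 136 < 19·7.15885 through by 19 gives 7.15385 < 136/19 < 7.15885.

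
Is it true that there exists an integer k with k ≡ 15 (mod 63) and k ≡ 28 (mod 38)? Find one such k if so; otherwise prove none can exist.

k = 2346

Since 63 and 38 share no common factor, CRT says the pair of congruences has a solution (unique mod 2394).
Any solution of the first congruence is k = 15 + 63t; substituting into the second, 63t ≡ 28 − 15 ≡ 13 (mod 38).
63 ≡ 25 (mod 38), so this reads 25t ≡ 13 (mod 38). Note 25·35 = 875 ≡ 1 (mod 38) (as 875 − 1 = 23·38), so 25⁻¹ ≡ 35.
Multiplying by 35: t ≡ 35·13 = 455 ≡ 37 (mod 38).
Taking t = 37 gives k = 15 + 63·37 = 2346.
Verify: 2346 = 37·63 + 15 and 2346 = 61·38 + 28. ✓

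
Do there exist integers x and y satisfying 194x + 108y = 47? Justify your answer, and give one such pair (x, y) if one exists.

Both 194 and 108 are divisible by gcd(194, 108) = 2, hence so is any combination 194x + 108y.
However 47 leaves remainder 1 on division by 2.
So the equation is unsolvable over ℤ.

No such integers exist.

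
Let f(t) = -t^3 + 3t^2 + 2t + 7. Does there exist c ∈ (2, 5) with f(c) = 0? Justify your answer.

Such a root exists.

f(2) = 15 and f(5) = -33, which have opposite signs.
f is continuous everywhere (it is a polynomial), in particular on [2, 5].
So by the Intermediate Value Theorem there is a c strictly between 2 and 5 with f(c) = 0.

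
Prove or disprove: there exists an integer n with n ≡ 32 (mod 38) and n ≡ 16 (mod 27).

n = 70

gcd(38, 27) = 1, so the Chinese Remainder Theorem guarantees exactly one residue class mod 1026 satisfying both.
Any solution of the first congruence is n = 32 + 38t; substituting into the second, 38t ≡ 16 − 32 ≡ 11 (mod 27).
38 ≡ 11 (mod 27), so this reads 11t ≡ 11 (mod 27). Note 11·5 = 55 ≡ 1 (mod 27) (as 55 − 1 = 2·27), so 11⁻¹ ≡ 5.
Multiplying by 5: t ≡ 5·11 = 55 ≡ 1 (mod 27).
Taking t = 1 gives n = 32 + 38·1 = 70.
Verify: 70 = 1·38 + 32 and 70 = 2·27 + 16. ✓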